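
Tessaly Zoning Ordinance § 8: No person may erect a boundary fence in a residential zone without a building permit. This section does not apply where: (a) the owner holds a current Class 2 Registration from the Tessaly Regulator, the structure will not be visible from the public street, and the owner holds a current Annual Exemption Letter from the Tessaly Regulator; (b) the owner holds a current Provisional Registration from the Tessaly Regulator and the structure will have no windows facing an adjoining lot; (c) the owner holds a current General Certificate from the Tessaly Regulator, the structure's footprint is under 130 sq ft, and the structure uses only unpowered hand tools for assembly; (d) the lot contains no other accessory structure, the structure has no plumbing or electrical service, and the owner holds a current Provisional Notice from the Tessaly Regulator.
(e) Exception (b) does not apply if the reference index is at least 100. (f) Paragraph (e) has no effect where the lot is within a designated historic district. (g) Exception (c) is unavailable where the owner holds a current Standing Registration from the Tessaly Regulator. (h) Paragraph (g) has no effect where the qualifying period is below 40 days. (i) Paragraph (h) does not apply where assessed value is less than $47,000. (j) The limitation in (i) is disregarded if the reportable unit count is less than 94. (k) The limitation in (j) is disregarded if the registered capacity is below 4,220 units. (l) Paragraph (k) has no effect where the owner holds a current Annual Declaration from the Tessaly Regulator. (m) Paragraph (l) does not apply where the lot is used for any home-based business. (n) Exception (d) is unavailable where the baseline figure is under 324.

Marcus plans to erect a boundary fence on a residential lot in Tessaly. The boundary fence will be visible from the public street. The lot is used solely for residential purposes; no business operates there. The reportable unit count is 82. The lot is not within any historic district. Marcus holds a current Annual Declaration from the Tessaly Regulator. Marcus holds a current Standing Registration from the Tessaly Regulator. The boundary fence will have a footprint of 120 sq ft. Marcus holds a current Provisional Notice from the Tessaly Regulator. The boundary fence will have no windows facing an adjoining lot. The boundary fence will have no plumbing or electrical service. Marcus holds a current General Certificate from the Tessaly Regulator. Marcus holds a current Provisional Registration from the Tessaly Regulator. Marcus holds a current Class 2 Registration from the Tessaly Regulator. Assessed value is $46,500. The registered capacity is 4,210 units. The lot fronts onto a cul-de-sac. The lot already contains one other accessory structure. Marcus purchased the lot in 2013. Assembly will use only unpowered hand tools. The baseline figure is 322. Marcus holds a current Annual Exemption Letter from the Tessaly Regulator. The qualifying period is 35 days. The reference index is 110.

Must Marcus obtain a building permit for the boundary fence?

No — exception (c) applies; Marcus does not need a building permit.

Exception (a) does not apply: the structure will be visible from the street.
Exception (b) is satisfied on its face — a current Provisional Registration is held; no windows face an adjoining lot. Turning to paragraphs (e)–(f): (e) applies — the reference index is 110, meeting the 100 threshold. (f) is not engaged (the lot is not in a historic district), so (e) stands. Exception (b) does not apply.
Exception (c): a current General Certificate is held; the structure's footprint is 120 sq ft, under the 130 sq ft limit; assembly uses only hand tools — every condition holds. As to paragraphs (g)–(m): (g) would limit (c) — a current Standing Registration is held — but (h) sets (g) aside: (h) operates against (g): the qualifying period is 35 days, below the 40 days limit. (i) would limit (h) — assessed value is $46,500, less than the $47,000 limit — but (j) sets (i) aside: (j) is engaged — the reportable unit count is 82, less than the 94 limit. (k) operates (the registered capacity is 4,210 units, below the 4,220 units limit), but is displaced by (l): (l) is triggered — a current Annual Declaration is held. (m), which would lift (l), is not engaged — the lot is solely residential. So (c) applies.
Exception (d) requires that the lot contains no other accessory structure; but the lot already has another accessory structure, so (d) is unavailable.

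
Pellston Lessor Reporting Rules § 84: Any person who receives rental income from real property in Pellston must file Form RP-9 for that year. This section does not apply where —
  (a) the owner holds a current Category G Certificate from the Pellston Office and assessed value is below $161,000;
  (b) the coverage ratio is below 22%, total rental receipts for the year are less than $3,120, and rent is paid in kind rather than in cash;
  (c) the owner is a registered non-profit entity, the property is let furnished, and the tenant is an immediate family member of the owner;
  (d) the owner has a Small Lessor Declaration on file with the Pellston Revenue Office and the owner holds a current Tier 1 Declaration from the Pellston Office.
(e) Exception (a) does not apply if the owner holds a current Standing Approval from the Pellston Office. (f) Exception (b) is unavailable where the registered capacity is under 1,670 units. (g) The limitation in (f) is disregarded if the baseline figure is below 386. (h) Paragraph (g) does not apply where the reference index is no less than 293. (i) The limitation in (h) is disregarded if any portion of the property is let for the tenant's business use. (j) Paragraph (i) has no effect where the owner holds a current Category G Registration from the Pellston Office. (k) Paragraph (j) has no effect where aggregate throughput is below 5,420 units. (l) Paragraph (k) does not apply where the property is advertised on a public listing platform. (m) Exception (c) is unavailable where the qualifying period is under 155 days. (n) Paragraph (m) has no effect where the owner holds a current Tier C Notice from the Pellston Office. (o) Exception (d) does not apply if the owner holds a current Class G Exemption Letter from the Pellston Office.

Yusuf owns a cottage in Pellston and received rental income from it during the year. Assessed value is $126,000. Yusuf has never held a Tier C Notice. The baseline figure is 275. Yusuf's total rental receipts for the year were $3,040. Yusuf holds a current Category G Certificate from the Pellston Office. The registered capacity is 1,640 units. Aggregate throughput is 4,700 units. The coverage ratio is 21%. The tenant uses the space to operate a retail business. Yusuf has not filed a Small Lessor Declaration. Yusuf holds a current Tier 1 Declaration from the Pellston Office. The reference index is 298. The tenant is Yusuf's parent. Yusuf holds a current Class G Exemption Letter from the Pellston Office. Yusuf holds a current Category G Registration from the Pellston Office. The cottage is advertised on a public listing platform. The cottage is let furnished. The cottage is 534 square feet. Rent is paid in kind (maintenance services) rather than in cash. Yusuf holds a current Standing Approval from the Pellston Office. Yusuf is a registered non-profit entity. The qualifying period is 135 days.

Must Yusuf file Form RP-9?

All of (a)'s requirements are met (a current Category G Certificate is held; assessed value is $126,000, below the $161,000 limit). Turning to paragraph (e): (e) applies — a current Standing Approval is held. Exception (a) does not apply.
Exception (b) is satisfied on its face — the coverage ratio is 21%, below the 22% limit; total rental receipts for the year are $3,040, less than the $3,120 limit; rent is paid in kind. But: (f) operates against (b): the registered capacity is 1,640 units, under the 1,670 units limit. (g) operates (the baseline figure is 275, below the 386 limit), but is displaced by (h): (h) operates against (g): the reference index is 298, meeting the 293 threshold. (i) operates (the space is let for business use), but is displaced by (j): (j) operates against (i): a current Category G Registration is held. (k) is triggered (aggregate throughput is 4,700 units, below the 5,420 units limit), but is set aside by (l): (l) operates — the property is publicly advertised. So (b) is unavailable.
Exception (c) is satisfied on its face — Yusuf is a registered non-profit; the property is let furnished; the tenant is an immediate family member. However, paragraphs (m)–(n) must be considered: (m) operates — the qualifying period is 135 days, under the 155 days limit. (n), which would lift (m), is not engaged — the Tier C Notice is not current. So (c) is unavailable.
Exception (d) does not apply: no Small Lessor Declaration is on file.
No exception displaces § 84.

Yes — Yusuf must file Form RP-9.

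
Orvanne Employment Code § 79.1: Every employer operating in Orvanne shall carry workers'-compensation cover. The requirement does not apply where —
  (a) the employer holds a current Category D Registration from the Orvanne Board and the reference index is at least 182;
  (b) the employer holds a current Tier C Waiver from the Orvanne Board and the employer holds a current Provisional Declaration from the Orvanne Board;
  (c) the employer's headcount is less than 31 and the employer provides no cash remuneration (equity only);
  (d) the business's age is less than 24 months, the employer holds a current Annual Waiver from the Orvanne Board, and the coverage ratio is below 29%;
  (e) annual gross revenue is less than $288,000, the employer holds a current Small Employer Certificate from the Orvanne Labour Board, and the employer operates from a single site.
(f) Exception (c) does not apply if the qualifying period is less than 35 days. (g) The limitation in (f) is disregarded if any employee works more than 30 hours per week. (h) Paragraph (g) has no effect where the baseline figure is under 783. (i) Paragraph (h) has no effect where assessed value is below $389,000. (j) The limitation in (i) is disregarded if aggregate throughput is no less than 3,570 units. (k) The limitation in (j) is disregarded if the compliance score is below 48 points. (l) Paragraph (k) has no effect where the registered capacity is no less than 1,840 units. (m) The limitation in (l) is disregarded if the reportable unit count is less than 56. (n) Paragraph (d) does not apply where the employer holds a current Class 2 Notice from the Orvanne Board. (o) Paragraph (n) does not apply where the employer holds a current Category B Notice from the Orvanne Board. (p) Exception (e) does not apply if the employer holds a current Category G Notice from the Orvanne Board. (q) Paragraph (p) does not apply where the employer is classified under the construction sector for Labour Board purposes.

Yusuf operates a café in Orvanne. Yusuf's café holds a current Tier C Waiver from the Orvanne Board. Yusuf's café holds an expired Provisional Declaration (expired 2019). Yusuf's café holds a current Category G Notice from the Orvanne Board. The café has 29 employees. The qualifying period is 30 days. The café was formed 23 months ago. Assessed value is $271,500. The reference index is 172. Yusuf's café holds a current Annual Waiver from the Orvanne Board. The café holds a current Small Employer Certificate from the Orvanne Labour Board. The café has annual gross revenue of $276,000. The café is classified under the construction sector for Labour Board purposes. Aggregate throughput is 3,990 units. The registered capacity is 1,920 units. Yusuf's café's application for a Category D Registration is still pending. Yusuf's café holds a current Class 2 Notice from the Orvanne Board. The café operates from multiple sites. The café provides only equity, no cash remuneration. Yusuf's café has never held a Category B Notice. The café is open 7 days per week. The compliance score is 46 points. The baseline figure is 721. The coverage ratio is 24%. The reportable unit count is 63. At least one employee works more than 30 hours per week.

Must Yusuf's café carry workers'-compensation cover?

Yes — Yusuf's café must carry workers'-compensation cover.

Exception (a) fails — no current Category D Registration is held.
Exception (b) fails — there is no Provisional Declaration in force.
All of (c)'s requirements are met (the employer's headcount is 29, less than the 31 limit; remuneration is equity-only). But applying paragraphs (f)–(m): (f) applies — the qualifying period is 30 days, less than the 35 days limit. (g) applies (at least one employee exceeds 30 hours/week), but is set aside by (h): (h) is engaged — the baseline figure is 721, under the 783 limit. (i) is engaged (assessed value is $271,500, below the $389,000 limit), but yields to (j): (j) operates — aggregate throughput is 3,990 units, meeting the 3,570 units threshold. (k) is engaged (the compliance score is 46 points, below the 48 points limit), but is set aside by (l): (l) operates — the registered capacity is 1,920 units, meeting the 1,840 units threshold. (m) does not operate here (the reportable unit count is 63, not less than 56), so (l) stands. So (c) is unavailable.
All of (d)'s requirements are met (the business's age is 23 months, less than the 24 months limit; a current Annual Waiver is held; the coverage ratio is 24%, below the 29% limit). However, paragraphs (n)–(o) must be considered: (n) operates — a current Class 2 Notice is held. (o) is not engaged (no current Category B Notice is held), so (n) stands. (d) is therefore removed.
Exception (e) does not apply: the employer operates from multiple sites.
No exception applies. The general rule governs.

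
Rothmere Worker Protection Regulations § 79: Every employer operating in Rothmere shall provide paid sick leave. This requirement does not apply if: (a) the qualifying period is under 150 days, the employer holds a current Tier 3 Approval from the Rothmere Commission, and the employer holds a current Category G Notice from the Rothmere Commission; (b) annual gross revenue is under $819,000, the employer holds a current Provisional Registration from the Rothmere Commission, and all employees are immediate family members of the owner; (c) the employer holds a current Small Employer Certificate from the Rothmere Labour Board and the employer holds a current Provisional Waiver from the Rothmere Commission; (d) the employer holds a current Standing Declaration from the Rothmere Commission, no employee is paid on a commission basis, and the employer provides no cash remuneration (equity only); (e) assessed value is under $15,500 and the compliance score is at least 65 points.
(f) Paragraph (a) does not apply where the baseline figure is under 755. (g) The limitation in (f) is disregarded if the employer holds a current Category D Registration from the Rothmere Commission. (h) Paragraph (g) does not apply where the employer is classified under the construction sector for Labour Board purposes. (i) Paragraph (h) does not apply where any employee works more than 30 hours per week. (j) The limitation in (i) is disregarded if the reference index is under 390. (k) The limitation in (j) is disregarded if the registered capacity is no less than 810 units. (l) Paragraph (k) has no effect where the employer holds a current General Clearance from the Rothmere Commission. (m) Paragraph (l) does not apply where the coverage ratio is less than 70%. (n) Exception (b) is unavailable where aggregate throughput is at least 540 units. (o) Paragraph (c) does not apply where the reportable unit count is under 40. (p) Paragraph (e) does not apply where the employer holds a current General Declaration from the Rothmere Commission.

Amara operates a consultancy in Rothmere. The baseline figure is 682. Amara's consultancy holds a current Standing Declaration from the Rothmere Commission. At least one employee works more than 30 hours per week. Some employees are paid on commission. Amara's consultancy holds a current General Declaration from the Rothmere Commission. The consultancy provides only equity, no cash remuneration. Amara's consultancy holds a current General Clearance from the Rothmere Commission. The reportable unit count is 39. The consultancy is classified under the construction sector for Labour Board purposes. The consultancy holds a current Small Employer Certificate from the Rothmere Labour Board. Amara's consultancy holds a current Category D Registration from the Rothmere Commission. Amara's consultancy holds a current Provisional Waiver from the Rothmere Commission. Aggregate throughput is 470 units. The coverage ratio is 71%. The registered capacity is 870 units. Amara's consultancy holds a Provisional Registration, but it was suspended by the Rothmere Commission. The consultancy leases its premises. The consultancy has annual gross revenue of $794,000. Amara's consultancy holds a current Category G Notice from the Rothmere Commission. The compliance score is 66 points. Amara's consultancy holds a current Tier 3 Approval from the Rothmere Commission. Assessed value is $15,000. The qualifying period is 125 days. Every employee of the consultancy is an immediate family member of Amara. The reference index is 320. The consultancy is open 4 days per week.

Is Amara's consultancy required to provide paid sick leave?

Exception (a): the qualifying period is 125 days, under the 150 days limit; a current Tier 3 Approval is held; a current Category G Notice is held — every condition holds. But applying paragraphs (f)–(m): (f) operates — the baseline figure is 682, under the 755 limit. (g) would limit (f) — a current Category D Registration is held — but (h) sets (g) aside: (h) operates against (g): the consultancy is classified under the construction sector. (i) would limit (h) — at least one employee exceeds 30 hours/week — but (j) sets (i) aside: (j) operates against (i): the reference index is 320, under the 390 limit. (k) would limit (j) — the registered capacity is 870 units, meeting the 810 units threshold — but (l) sets (k) aside: (l) operates against (k): a current General Clearance is held. (m), which would lift (l), is not engaged — the coverage ratio is 71%, not less than 70%. So (a) is unavailable.
Exception (b) fails — no current Provisional Registration is held.
All of (c)'s requirements are met (a current Small Employer Certificate is held; a current Provisional Waiver is held). Turning to paragraph (o): (o) is triggered — the reportable unit count is 39, under the 40 limit. So (c) is unavailable.
Exception (d) requires that no employee is paid on a commission basis; but some employees are paid on commission, so (d) is unavailable.
Exception (e) is satisfied on its face — assessed value is $15,000, under the $15,500 limit; the compliance score is 66 points, meeting the 65 points threshold. But applying paragraph (p): (p) operates against (e): a current General Declaration is held. Exception (e) does not apply.
No exception applies. The general rule governs.

Yes — Amara's consultancy must provide paid sick leave.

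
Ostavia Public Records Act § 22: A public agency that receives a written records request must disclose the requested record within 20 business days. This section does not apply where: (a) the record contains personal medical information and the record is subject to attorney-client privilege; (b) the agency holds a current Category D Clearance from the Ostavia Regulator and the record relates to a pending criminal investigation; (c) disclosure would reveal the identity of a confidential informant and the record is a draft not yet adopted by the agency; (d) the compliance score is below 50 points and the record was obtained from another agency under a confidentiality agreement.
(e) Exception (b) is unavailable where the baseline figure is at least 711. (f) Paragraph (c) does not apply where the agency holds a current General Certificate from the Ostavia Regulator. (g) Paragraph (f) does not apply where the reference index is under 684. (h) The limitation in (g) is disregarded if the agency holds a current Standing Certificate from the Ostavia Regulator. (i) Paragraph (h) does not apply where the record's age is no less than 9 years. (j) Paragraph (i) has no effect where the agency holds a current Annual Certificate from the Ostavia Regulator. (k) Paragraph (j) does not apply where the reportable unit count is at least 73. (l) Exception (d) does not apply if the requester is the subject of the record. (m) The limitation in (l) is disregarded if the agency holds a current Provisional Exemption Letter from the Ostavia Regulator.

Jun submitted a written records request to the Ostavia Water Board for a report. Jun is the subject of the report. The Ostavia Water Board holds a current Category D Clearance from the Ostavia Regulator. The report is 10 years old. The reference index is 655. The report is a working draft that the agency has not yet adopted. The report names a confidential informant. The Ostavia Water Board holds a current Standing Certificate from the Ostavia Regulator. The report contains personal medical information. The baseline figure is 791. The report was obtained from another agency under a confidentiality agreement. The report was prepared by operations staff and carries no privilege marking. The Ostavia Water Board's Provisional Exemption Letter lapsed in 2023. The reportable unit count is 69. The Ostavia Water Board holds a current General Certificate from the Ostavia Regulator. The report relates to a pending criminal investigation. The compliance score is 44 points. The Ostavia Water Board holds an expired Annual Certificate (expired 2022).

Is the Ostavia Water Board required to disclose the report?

No — exception (c) applies; the Ostavia Water Board is not required to disclose the report.

Exception (a) fails — the report carries no privilege marking.
Exception (b) is satisfied on its face — a current Category D Clearance is held; the report relates to a pending investigation. But: (e) operates against (b): the baseline figure is 791, meeting the 711 threshold. So (b) is unavailable.
Exception (c)'s conditions are all satisfied: the report names a confidential informant; the report is an unadopted draft. As to paragraphs (f)–(k): (f) is triggered (a current General Certificate is held), but is overridden by (g): (g) is engaged — the reference index is 655, under the 684 limit. (h) would limit (g) — a current Standing Certificate is held — but (i) sets (h) aside: (i) operates against (h): the record's age is 10 years, meeting the 9 years threshold. (j), which would lift (i), does not operate here — the Annual Certificate is not current. So (c) applies.
Exception (d) is satisfied on its face — the compliance score is 44 points, below the 50 points limit; the report was obtained under a confidentiality agreement. Turning to paragraphs (l)–(m): (l) operates against (d): Jun is the subject of the report. (m), which would lift (l), does not operate here — the Provisional Exemption Letter is not current. Exception (d) does not apply.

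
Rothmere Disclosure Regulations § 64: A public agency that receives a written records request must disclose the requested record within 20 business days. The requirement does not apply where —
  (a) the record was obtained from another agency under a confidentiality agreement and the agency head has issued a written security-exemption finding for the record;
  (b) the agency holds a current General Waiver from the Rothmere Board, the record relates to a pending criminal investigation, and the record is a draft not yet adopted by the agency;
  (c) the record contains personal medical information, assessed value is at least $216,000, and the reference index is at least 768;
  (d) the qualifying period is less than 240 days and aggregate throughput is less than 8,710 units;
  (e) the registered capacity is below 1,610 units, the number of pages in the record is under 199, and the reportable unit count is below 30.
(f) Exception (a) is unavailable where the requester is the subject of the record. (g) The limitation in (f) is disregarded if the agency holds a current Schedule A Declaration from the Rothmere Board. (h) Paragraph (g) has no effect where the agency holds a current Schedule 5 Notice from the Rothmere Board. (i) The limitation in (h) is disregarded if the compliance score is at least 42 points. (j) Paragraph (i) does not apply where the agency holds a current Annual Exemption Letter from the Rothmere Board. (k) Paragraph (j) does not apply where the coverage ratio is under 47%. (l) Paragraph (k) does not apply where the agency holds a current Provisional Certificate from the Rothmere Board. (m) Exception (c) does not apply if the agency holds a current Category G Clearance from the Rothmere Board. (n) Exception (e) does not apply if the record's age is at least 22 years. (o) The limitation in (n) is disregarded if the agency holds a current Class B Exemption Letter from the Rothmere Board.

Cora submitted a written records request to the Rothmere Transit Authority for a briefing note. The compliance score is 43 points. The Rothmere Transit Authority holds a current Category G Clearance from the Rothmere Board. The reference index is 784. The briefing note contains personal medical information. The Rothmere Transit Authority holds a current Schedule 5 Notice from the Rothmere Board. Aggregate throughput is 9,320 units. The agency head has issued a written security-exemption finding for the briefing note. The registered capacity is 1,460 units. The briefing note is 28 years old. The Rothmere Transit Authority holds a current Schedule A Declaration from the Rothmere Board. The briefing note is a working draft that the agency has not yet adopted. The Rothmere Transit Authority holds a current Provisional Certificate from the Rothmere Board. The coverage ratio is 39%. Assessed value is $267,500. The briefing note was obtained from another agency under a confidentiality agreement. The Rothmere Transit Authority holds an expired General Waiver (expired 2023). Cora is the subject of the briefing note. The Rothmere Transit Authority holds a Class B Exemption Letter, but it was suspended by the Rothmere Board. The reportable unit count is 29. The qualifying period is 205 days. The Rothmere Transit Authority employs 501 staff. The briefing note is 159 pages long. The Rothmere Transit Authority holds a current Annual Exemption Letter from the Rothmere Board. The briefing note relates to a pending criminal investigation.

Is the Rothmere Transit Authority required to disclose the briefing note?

Yes — the Rothmere Transit Authority must disclose the briefing note.

All of (a)'s requirements are met (the briefing note was obtained under a confidentiality agreement; a written security-exemption finding has been issued). Turning to paragraphs (f)–(l): (f) operates against (a): Cora is the subject of the briefing note. (g) would limit (f) — a current Schedule A Declaration is held — but (h) sets (g) aside: (h) is engaged — a current Schedule 5 Notice is held. (i) would limit (h) — the compliance score is 43 points, meeting the 42 points threshold — but (j) sets (i) aside: (j) is triggered — a current Annual Exemption Letter is held. (k) is engaged (the coverage ratio is 39%, under the 47% limit), but yields to (l): (l) operates against (k): a current Provisional Certificate is held. So (a) is unavailable.
Exception (b) fails — there is no General Waiver in force.
Exception (c) is satisfied on its face — the briefing note contains personal medical information; assessed value is $267,500, meeting the $216,000 threshold; the reference index is 784, meeting the 768 threshold. But applying paragraph (m): (m) operates against (c): a current Category G Clearance is held. So (c) is unavailable.
Exception (d) does not apply: aggregate throughput is 9,320 units, not less than 8,710 units.
Exception (e): the registered capacity is 1,460 units, below the 1,610 units limit; the number of pages in the record is 159, under the 199 limit; the reportable unit count is 29, below the 30 limit — every condition holds. Turning to paragraphs (n)–(o): (n) operates against (e): the record's age is 28 years, meeting the 22 years threshold. (o) is inapplicable (there is no Class B Exemption Letter in force), so (n) stands. Exception (e) does not apply.
No exception is made out. the Rothmere Transit Authority falls within the general rule.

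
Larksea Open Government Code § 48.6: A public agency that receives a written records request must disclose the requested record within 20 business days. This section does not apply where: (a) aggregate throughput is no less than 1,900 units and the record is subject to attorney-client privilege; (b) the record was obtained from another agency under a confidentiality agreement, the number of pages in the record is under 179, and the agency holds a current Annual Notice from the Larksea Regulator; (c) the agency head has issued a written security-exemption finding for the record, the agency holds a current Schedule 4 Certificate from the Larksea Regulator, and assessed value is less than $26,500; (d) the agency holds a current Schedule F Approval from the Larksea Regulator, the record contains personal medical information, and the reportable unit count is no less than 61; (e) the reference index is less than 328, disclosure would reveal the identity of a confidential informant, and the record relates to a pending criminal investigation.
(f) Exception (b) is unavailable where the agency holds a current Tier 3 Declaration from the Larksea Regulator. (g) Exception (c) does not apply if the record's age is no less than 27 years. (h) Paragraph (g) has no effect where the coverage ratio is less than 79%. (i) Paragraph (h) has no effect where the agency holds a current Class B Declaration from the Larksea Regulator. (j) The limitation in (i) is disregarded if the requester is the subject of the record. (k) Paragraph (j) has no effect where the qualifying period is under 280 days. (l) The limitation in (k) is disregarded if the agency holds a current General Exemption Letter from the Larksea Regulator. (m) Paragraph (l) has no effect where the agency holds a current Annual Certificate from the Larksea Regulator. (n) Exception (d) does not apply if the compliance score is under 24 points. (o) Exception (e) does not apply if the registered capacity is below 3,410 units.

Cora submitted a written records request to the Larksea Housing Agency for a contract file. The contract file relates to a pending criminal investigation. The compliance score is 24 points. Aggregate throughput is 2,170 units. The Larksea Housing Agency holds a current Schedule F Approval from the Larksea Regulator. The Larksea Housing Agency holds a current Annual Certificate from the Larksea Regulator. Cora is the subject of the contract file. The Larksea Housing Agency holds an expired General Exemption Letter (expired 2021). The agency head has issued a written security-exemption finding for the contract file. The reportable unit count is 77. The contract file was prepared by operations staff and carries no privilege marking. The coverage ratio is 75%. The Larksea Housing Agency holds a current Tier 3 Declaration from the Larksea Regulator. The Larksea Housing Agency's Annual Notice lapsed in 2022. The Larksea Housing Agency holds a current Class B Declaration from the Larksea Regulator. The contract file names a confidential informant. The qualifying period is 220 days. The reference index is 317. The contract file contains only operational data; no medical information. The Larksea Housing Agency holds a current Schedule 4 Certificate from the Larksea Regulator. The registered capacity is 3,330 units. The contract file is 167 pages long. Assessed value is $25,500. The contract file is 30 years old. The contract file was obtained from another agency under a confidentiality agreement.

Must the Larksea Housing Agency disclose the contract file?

Yes — the Larksea Housing Agency must disclose the contract file.

Exception (a) does not apply: the contract file carries no privilege marking.
Exception (b) does not apply: no current Annual Notice is held.
Exception (c)'s conditions are all satisfied: a written security-exemption finding has been issued; a current Schedule 4 Certificate is held; assessed value is $25,500, less than the $26,500 limit. Turning to paragraphs (g)–(m): (g) operates against (c): the record's age is 30 years, meeting the 27 years threshold. (h) operates (the coverage ratio is 75%, less than the 79% limit), but is set aside by (i): (i) is engaged — a current Class B Declaration is held. (j) would limit (i) — Cora is the subject of the contract file — but (k) sets (j) aside: (k) operates against (j): the qualifying period is 220 days, under the 280 days limit. (l) is not engaged (no current General Exemption Letter is held), so (k) stands. So (c) is unavailable.
Exception (d) does not apply: the contract file contains only operational data.
Exception (e) is satisfied on its face — the reference index is 317, less than the 328 limit; the contract file names a confidential informant; the contract file relates to a pending investigation. But applying paragraph (o): (o) is triggered — the registered capacity is 3,330 units, below the 3,410 units limit. So (e) is unavailable.
None of the exceptions is available; § 48.6 applies in full.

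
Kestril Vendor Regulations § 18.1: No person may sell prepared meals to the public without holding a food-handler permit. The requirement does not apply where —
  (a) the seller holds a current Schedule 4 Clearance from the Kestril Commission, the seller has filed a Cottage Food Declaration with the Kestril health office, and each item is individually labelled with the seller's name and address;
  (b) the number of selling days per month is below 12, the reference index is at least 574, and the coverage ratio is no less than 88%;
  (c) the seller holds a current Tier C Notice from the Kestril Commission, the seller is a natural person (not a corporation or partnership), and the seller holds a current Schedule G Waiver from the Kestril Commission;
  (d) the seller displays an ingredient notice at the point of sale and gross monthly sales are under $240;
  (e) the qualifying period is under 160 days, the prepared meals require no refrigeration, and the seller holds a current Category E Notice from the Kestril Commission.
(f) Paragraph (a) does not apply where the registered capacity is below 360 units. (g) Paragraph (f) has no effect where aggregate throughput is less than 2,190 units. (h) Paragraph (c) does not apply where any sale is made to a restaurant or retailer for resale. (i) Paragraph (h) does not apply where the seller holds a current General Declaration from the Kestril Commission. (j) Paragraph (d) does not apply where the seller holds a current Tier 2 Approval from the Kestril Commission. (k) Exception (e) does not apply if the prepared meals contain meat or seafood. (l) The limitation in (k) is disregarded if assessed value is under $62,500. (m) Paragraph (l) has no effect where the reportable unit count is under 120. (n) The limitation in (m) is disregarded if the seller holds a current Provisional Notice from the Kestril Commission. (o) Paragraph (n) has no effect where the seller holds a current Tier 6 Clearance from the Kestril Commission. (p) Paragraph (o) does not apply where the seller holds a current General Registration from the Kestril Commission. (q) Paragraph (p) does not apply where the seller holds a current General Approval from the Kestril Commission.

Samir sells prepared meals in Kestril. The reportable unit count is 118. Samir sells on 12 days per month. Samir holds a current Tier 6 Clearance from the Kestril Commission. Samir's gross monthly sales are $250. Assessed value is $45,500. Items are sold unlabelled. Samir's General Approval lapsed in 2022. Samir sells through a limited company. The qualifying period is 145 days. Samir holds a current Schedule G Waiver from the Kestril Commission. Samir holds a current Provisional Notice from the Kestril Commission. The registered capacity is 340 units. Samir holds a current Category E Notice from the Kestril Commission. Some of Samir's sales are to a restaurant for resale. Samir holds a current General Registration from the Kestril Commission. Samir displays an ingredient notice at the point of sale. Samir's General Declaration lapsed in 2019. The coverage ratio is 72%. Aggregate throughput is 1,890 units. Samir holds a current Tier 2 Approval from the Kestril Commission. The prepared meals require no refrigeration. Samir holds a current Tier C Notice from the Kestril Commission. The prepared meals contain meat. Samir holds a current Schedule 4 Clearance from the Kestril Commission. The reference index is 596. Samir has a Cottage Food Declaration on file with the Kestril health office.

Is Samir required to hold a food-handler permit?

No — exception (e) applies; Samir is not required to hold a food-handler permit.

Exception (a) requires that each item is individually labelled with the seller's name and address; but items are sold unlabelled, so (a) is unavailable.
Exception (b) requires that the number of selling days per month is below 12; but the number of selling days per month is 12, not below 12, so (b) is unavailable.
Exception (c) requires that the seller is a natural person (not a corporation or partnership); but the seller operates through a limited company, so (c) is unavailable.
Exception (d) does not apply: gross monthly sales are $250, not under $240.
Exception (e)'s conditions are all satisfied: the qualifying period is 145 days, under the 160 days limit; the prepared meals are shelf-stable; a current Category E Notice is held. Under paragraphs (k)–(q): (k) would limit (e) — the prepared meals contain meat — but (l) sets (k) aside: (l) operates against (k): assessed value is $45,500, under the $62,500 limit. (m) would limit (l) — the reportable unit count is 118, under the 120 limit — but (n) sets (m) aside: (n) is triggered — a current Provisional Notice is held. (o) would limit (n) — a current Tier 6 Clearance is held — but (p) sets (o) aside: (p) operates against (o): a current General Registration is held. (q) is inapplicable (there is no General Approval in force), so (p) stands. So (e) applies.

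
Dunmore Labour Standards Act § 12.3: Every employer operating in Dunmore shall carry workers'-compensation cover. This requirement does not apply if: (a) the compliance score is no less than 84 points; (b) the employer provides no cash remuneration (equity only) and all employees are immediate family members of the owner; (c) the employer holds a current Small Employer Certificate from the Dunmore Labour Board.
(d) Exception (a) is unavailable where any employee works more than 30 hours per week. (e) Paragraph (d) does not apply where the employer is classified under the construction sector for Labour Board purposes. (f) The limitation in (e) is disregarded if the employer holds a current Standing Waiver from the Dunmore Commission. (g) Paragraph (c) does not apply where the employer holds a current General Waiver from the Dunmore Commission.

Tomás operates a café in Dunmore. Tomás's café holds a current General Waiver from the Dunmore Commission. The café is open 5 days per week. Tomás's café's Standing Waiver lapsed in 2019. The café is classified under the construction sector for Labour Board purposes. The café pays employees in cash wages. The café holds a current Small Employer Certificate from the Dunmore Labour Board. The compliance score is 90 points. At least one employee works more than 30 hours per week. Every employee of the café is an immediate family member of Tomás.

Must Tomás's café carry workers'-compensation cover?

No — exception (a) applies; Tomás's café is not required to carry workers'-compensation cover.

All of (a)'s requirements are met (the compliance score is 90 points, meeting the 84 points threshold). Considering the limiting provisions: (d) operates (at least one employee exceeds 30 hours/week), but is displaced by (e): (e) operates — the café is classified under the construction sector. (f) is not triggered (there is no Standing Waiver in force), so (e) stands. So (a) applies.
Exception (b) fails — employees are paid cash wages.
All of (c)'s requirements are met (a current Small Employer Certificate is held). But: (g) operates against (c): a current General Waiver is held. (c) is therefore removed.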